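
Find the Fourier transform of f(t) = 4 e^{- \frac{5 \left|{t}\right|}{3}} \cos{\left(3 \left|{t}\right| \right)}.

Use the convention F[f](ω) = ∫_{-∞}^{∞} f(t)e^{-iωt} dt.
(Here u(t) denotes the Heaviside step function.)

F(ω) = \frac{120 \left(9 \omega^{2} + 106\right)}{81 \omega^{4} - 1008 \omega^{2} + 11236}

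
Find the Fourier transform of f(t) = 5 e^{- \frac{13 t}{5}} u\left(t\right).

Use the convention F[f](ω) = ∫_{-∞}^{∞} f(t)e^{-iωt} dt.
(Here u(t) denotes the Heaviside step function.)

F(ω) = \frac{25}{5 i \omega + 13}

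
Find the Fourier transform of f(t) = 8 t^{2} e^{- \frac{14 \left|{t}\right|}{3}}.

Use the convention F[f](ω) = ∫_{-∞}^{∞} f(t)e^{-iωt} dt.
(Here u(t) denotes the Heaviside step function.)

F(ω) = \frac{12096 \left(196 - 27 \omega^{2}\right)}{\left(9 \omega^{2} + 196\right)^{3}}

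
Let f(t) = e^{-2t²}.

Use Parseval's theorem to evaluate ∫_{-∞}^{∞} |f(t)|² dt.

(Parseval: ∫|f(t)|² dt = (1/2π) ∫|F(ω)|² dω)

∫|f(t)|² dt = \frac{\sqrt{\pi}}{2}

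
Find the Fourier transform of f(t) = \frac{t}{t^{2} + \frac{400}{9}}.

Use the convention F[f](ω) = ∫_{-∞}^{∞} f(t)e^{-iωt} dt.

F(ω) = - i \pi e^{- \frac{20 \left|{\omega}\right|}{3}} \operatorname{sign}{\left(\omega \right)}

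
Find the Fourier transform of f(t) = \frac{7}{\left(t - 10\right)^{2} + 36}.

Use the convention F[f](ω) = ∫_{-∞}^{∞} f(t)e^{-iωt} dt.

F(ω) = \frac{7 \pi e^{- 10 i \omega - 6 \left|{\omega}\right|}}{6}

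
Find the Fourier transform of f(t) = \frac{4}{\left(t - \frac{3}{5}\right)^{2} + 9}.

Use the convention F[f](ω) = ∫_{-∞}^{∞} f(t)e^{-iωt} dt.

F(ω) = \frac{4 \pi e^{- \frac{3 i \omega}{5} - 3 \left|{\omega}\right|}}{3}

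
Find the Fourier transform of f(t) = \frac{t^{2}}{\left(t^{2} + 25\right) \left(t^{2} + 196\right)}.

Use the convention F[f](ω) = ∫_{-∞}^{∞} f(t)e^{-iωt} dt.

F(ω) = \frac{\pi \left(14 - 5 e^{9 \left|{\omega}\right|}\right) e^{- 14 \left|{\omega}\right|}}{171}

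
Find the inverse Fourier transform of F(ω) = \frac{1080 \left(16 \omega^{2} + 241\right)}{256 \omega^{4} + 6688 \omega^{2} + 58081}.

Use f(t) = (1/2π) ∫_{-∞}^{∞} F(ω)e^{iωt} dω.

f(t) = 9 e^{- \frac{15 \left|{t}\right|}{4}} \cos{\left(\left|{t}\right| \right)}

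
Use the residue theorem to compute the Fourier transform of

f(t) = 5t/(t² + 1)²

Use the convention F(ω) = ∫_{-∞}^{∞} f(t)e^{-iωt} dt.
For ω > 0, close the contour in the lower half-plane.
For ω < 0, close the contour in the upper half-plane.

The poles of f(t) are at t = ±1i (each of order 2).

Let g(z) = f(z)e^{-iωz}; for large |z| the factor e^{-iωz} decays in the lower half-plane when ω > 0 and in the upper half-plane when ω < 0.

Case ω > 0 (lower half-plane, clockwise contour ⇒ F(ω) = -2πi·ΣRes):
  Res_{z = - i} g(z) = \frac{5 \omega e^{- \omega}}{4} (pole of order 2)
  F(ω) = -2πi·ΣRes = - \frac{5 i \pi \omega e^{- \omega}}{2}

Case ω < 0 (upper half-plane, counterclockwise contour ⇒ F(ω) = +2πi·ΣRes):
  Res_{z = i} g(z) = - \frac{5 \omega e^{\omega}}{4} (pole of order 2)
  F(ω) = 2πi·ΣRes = - \frac{5 i \pi \omega e^{\omega}}{2}

Both cases combine into a single formula in |ω|:

F(ω) = - \frac{5 i \pi \omega e^{- \left|{\omega}\right|}}{2}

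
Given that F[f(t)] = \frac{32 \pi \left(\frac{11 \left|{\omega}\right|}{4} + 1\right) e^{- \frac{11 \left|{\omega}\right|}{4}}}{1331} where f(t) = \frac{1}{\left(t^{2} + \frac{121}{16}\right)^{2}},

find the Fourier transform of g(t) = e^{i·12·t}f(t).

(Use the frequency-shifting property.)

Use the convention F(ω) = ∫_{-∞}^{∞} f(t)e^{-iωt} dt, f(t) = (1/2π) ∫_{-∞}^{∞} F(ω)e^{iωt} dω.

F[g](ω) = \frac{8 \pi \left(11 \left|{\omega - 12}\right| + 4\right) e^{- \frac{11 \left|{\omega - 12}\right|}{4}}}{1331}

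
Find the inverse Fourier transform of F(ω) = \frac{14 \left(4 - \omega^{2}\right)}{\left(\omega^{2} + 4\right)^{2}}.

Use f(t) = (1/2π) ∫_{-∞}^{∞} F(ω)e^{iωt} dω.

f(t) = 7 e^{- 2 \left|{t}\right|} \left|{t}\right|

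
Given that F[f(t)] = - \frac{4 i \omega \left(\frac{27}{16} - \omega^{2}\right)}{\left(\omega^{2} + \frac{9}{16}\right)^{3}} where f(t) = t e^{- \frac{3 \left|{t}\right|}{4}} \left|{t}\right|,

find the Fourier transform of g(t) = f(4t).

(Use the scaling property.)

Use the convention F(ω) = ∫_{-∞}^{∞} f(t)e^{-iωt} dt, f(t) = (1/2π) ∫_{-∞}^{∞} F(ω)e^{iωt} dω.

F[g](ω) = \frac{64 i \omega \left(\omega^{2} - 27\right)}{\left(\omega^{2} + 9\right)^{3}}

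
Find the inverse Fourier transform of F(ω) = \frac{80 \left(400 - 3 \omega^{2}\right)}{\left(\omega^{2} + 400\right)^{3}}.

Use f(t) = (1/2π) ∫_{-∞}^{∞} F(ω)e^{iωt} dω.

f(t) = t^{2} e^{- 20 \left|{t}\right|}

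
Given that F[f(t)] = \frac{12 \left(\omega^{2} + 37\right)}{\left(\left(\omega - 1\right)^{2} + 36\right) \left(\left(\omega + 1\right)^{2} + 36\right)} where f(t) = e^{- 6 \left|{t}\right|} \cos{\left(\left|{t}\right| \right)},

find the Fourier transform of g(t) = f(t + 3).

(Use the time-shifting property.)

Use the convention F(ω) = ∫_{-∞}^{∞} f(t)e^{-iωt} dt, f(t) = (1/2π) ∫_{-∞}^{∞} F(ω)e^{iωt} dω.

F[g](ω) = \frac{12 \left(\omega^{2} + 37\right) e^{3 i \omega}}{\omega^{4} + 70 \omega^{2} + 1369}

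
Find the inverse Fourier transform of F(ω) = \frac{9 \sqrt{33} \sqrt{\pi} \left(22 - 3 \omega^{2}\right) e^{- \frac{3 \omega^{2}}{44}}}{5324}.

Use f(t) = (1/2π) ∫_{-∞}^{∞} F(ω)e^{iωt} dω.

f(t) = 3 t^{2} e^{- \frac{11 t^{2}}{3}}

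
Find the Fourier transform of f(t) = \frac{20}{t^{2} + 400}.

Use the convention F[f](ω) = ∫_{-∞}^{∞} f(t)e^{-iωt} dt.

F(ω) = \pi e^{- 20 \left|{\omega}\right|}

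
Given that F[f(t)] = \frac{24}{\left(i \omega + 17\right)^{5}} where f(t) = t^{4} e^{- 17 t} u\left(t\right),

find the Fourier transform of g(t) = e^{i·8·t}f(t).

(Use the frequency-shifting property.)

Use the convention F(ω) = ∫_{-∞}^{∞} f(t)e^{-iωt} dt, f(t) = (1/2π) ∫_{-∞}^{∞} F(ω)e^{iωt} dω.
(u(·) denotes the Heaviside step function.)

F[g](ω) = \frac{24}{\left(i \left(\omega - 8\right) + 17\right)^{5}}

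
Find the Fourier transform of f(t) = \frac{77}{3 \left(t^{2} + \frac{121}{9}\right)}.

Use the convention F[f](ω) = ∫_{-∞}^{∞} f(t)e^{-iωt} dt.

F(ω) = 7 \pi e^{- \frac{11 \left|{\omega}\right|}{3}}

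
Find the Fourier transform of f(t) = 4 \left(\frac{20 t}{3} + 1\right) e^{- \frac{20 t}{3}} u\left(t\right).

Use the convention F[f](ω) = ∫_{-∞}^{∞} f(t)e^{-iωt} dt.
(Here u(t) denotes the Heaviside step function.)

F(ω) = \frac{12 \left(- 3 i \omega - 40\right)}{9 \omega^{2} - 120 i \omega - 400}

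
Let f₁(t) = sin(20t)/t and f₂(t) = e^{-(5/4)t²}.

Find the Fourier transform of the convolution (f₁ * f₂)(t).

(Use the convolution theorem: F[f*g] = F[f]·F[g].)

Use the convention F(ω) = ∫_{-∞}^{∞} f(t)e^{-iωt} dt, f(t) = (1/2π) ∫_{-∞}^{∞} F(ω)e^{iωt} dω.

F[f₁*f₂](ω) = \begin{cases} \frac{2 \sqrt{5} \pi^{\frac{3}{2}} e^{- \frac{\omega^{2}}{5}}}{5} & \text{for}\: \omega > -20 \wedge \omega < 20 \\0 & \text{otherwise} \end{cases}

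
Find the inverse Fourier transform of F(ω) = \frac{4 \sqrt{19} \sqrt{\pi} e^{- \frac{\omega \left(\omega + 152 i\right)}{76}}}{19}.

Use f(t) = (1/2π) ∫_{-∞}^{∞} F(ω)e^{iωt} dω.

f(t) = 4 e^{- 19 \left(t - 2\right)^{2}}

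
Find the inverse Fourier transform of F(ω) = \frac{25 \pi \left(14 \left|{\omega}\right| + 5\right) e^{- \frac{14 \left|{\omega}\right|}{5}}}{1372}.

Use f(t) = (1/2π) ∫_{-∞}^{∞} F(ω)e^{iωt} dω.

f(t) = \frac{4}{\left(t^{2} + \frac{196}{25}\right)^{2}}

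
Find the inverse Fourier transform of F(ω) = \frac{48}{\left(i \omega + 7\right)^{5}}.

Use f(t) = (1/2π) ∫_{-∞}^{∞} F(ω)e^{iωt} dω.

f(t) = 2 t^{4} e^{- 7 t} u\left(t\right)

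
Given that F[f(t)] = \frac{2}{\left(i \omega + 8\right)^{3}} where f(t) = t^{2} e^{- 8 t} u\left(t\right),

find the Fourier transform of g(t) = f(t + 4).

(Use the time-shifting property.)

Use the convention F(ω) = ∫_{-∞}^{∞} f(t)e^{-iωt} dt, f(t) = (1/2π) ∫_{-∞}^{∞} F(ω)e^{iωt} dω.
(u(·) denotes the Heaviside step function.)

F[g](ω) = \frac{2 e^{4 i \omega}}{\left(i \omega + 8\right)^{3}}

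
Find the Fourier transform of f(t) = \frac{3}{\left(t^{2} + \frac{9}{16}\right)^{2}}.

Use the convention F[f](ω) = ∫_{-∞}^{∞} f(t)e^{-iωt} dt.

F(ω) = \frac{8 \pi \left(3 \left|{\omega}\right| + 4\right) e^{- \frac{3 \left|{\omega}\right|}{4}}}{9}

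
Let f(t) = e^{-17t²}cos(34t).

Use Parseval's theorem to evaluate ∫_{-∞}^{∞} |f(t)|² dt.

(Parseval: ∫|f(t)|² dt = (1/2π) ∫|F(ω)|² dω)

∫|f(t)|² dt = \frac{\sqrt{34} \sqrt{\pi} \left(1 + e^{34}\right)}{68 e^{34}}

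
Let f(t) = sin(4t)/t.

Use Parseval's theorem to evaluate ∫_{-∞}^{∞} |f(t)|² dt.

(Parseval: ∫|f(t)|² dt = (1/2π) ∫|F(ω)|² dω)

∫|f(t)|² dt = 4 \pi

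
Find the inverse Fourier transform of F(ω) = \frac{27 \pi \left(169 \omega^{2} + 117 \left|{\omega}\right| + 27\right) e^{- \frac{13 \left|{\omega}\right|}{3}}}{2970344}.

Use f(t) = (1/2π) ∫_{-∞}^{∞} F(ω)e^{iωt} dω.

f(t) = \frac{1}{\left(t^{2} + \frac{169}{9}\right)^{3}}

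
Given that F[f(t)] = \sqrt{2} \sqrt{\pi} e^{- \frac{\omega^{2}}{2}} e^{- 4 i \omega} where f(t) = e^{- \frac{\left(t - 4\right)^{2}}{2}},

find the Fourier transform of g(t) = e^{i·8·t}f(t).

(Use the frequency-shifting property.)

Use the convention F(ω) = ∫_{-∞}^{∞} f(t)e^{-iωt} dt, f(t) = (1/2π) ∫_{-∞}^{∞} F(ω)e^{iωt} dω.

F[g](ω) = \sqrt{2} \sqrt{\pi} e^{- \frac{\left(\omega - 8\right) \left(\omega - 8 + 8 i\right)}{2}}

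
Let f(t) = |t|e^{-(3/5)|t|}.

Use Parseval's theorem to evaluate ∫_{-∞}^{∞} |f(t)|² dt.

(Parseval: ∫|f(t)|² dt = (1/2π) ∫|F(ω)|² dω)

∫|f(t)|² dt = \frac{125}{54}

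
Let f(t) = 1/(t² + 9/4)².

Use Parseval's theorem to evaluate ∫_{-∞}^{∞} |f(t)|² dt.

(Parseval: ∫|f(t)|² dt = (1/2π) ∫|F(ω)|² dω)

∫|f(t)|² dt = \frac{40 \pi}{2187}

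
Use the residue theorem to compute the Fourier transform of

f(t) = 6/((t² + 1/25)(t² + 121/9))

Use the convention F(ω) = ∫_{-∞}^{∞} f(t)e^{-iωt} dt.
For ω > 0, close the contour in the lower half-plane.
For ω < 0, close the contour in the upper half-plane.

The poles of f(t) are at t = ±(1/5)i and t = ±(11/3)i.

Let g(z) = f(z)e^{-iωz}; for large |z| the factor e^{-iωz} decays in the lower half-plane when ω > 0 and in the upper half-plane when ω < 0.

Case ω > 0 (lower half-plane, clockwise contour ⇒ F(ω) = -2πi·ΣRes):
  Res_{z = - \frac{i}{5}} g(z) = \frac{3375 i e^{- \frac{\omega}{5}}}{3016}
  Res_{z = - \frac{11 i}{3}} g(z) = - \frac{2025 i e^{- \frac{11 \omega}{3}}}{33176}
  F(ω) = -2πi·ΣRes = - \frac{2025 \pi e^{- \frac{11 \omega}{3}}}{16588} + \frac{3375 \pi e^{- \frac{\omega}{5}}}{1508}

Case ω < 0 (upper half-plane, counterclockwise contour ⇒ F(ω) = +2πi·ΣRes):
  Res_{z = \frac{i}{5}} g(z) = - \frac{3375 i e^{\frac{\omega}{5}}}{3016}
  Res_{z = \frac{11 i}{3}} g(z) = \frac{2025 i e^{\frac{11 \omega}{3}}}{33176}
  F(ω) = 2πi·ΣRes = \frac{675 \pi \left(55 e^{\frac{\omega}{5}} - 3 e^{\frac{11 \omega}{3}}\right)}{16588}

Both cases combine into a single formula in |ω|:

F(ω) = - \frac{2025 \pi e^{- \frac{11 \left|{\omega}\right|}{3}}}{16588} + \frac{3375 \pi e^{- \frac{\left|{\omega}\right|}{5}}}{1508}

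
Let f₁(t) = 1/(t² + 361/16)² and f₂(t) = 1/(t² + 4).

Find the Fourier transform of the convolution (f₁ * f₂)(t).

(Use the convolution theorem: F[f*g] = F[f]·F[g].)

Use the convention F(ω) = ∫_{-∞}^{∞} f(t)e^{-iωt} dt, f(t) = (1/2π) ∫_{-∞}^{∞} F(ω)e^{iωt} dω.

F[f₁*f₂](ω) = \frac{4 \pi^{2} \left(19 \left|{\omega}\right| + 4\right) e^{- \frac{27 \left|{\omega}\right|}{4}}}{6859}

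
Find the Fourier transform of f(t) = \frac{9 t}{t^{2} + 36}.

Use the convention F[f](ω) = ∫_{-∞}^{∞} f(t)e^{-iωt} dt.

F(ω) = - 9 i \pi e^{- 6 \left|{\omega}\right|} \operatorname{sign}{\left(\omega \right)}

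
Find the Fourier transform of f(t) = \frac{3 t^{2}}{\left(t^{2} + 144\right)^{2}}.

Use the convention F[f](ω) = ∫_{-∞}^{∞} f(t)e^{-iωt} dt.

F(ω) = \frac{\pi \left(1 - 12 \left|{\omega}\right|\right) e^{- 12 \left|{\omega}\right|}}{8}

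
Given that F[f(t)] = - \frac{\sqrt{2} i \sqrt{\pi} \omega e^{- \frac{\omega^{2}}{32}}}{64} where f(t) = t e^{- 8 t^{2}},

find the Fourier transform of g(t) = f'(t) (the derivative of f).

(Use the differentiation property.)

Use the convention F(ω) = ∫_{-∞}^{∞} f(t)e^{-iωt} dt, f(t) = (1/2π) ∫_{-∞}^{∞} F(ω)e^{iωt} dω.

F[g](ω) = \frac{\sqrt{2} \sqrt{\pi} \omega^{2} e^{- \frac{\omega^{2}}{32}}}{64}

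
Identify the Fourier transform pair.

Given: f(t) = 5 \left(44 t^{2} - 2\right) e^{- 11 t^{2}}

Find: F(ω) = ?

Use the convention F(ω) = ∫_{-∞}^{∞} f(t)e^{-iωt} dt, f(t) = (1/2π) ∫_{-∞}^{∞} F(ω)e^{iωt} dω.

F(ω) = - \frac{5 \sqrt{11} \sqrt{\pi} \omega^{2} e^{- \frac{\omega^{2}}{44}}}{121}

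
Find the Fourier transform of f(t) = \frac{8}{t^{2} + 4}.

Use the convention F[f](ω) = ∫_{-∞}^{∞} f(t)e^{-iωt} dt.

F(ω) = 4 \pi e^{- 2 \left|{\omega}\right|}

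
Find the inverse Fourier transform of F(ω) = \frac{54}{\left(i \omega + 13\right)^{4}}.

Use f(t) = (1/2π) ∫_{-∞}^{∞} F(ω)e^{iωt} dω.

f(t) = 9 t^{3} e^{- 13 t} u\left(t\right)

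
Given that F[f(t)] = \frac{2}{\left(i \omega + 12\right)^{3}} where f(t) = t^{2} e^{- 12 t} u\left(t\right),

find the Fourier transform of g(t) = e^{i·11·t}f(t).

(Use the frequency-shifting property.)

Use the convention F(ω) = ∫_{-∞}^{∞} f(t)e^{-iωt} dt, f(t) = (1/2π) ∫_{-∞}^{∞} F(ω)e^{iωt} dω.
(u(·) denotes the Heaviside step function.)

F[g](ω) = \frac{2}{\left(i \left(\omega - 11\right) + 12\right)^{3}}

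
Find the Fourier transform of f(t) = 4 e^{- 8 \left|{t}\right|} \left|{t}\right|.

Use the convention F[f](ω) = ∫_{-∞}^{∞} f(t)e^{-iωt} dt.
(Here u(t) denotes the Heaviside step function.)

F(ω) = \frac{8 \left(64 - \omega^{2}\right)}{\left(\omega^{2} + 64\right)^{2}}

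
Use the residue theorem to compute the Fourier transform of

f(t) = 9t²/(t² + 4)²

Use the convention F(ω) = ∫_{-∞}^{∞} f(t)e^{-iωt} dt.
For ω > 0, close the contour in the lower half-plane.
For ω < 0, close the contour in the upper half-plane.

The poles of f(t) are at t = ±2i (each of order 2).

Let g(z) = f(z)e^{-iωz}; for large |z| the factor e^{-iωz} decays in the lower half-plane when ω > 0 and in the upper half-plane when ω < 0.

Case ω > 0 (lower half-plane, clockwise contour ⇒ F(ω) = -2πi·ΣRes):
  Res_{z = - 2 i} g(z) = \frac{9 i \left(1 - 2 \omega\right) e^{- 2 \omega}}{8} (pole of order 2)
  F(ω) = -2πi·ΣRes = \frac{9 \pi \left(1 - 2 \omega\right) e^{- 2 \omega}}{4}

Case ω < 0 (upper half-plane, counterclockwise contour ⇒ F(ω) = +2πi·ΣRes):
  Res_{z = 2 i} g(z) = \frac{9 i \left(- 2 \omega - 1\right) e^{2 \omega}}{8} (pole of order 2)
  F(ω) = 2πi·ΣRes = \frac{9 \pi \left(2 \omega + 1\right) e^{2 \omega}}{4}

Both cases combine into a single formula in |ω|:

F(ω) = \frac{9 \pi \left(1 - 2 \left|{\omega}\right|\right) e^{- 2 \left|{\omega}\right|}}{4}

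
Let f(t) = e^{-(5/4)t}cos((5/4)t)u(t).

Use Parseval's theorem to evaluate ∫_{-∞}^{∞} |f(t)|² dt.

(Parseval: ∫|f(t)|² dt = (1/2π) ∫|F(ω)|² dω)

∫|f(t)|² dt = \frac{3}{10}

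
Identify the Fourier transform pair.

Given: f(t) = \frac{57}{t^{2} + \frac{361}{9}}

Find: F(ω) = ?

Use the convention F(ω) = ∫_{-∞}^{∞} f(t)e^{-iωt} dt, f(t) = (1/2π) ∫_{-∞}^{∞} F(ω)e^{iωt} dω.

F(ω) = 9 \pi e^{- \frac{19 \left|{\omega}\right|}{3}}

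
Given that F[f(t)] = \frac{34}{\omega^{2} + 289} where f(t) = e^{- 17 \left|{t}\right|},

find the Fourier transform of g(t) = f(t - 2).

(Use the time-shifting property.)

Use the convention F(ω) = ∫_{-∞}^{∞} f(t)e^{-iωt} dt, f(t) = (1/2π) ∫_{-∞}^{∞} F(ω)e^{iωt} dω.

F[g](ω) = \frac{34 e^{- 2 i \omega}}{\omega^{2} + 289}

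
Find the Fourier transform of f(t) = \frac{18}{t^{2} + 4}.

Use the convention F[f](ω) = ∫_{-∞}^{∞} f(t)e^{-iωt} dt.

F(ω) = 9 \pi e^{- 2 \left|{\omega}\right|}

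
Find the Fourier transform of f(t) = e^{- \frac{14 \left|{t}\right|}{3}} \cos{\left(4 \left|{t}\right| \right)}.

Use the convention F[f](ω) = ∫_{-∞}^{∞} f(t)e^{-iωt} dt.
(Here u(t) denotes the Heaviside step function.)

F(ω) = \frac{84 \left(9 \omega^{2} + 340\right)}{81 \omega^{4} + 936 \omega^{2} + 115600}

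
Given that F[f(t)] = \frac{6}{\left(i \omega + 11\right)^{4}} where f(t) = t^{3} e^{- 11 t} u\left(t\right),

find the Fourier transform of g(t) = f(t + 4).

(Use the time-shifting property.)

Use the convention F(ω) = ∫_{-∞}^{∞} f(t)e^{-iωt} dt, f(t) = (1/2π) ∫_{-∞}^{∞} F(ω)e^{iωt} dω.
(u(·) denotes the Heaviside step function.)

F[g](ω) = \frac{6 e^{4 i \omega}}{\left(i \omega + 11\right)^{4}}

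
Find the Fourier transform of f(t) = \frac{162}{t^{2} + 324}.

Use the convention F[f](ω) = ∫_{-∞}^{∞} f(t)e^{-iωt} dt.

F(ω) = 9 \pi e^{- 18 \left|{\omega}\right|}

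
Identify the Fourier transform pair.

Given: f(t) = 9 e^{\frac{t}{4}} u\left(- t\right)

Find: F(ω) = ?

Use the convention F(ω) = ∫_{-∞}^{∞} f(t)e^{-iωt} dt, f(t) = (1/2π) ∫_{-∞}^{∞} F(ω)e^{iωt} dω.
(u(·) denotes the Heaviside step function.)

F(ω) = \frac{36 i}{4 \omega + i}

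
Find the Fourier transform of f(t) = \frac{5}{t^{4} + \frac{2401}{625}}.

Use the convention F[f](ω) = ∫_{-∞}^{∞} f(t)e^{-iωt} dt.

F(ω) = \frac{625 \pi e^{- \frac{7 \sqrt{2} \left|{\omega}\right|}{10}} \sin{\left(\frac{7 \sqrt{2} \left|{\omega}\right|}{10} + \frac{\pi}{4} \right)}}{343}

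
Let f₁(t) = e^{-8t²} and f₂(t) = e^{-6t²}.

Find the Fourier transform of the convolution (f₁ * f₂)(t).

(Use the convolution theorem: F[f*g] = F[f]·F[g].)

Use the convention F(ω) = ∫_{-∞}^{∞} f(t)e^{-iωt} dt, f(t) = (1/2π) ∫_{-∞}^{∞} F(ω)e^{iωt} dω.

F[f₁*f₂](ω) = \frac{\sqrt{3} \pi e^{- \frac{7 \omega^{2}}{96}}}{12}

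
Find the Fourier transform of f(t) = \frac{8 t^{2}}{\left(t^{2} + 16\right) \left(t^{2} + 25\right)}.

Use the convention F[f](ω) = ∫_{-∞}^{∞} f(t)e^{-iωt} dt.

F(ω) = \frac{8 \pi \left(5 - 4 e^{\left|{\omega}\right|}\right) e^{- 5 \left|{\omega}\right|}}{9}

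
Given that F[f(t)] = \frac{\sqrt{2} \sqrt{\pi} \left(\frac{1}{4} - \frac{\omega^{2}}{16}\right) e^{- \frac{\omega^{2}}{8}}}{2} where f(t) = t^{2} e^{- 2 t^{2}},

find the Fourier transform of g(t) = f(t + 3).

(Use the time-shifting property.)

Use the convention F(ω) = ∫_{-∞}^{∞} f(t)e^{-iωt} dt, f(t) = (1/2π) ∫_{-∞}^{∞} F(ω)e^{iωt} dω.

F[g](ω) = \frac{\sqrt{2} \sqrt{\pi} \left(4 - \omega^{2}\right) e^{\frac{\omega \left(- \omega + 24 i\right)}{8}}}{32}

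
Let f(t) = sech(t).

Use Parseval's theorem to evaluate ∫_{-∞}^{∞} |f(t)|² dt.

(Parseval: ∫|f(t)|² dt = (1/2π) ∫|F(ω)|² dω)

∫|f(t)|² dt = 2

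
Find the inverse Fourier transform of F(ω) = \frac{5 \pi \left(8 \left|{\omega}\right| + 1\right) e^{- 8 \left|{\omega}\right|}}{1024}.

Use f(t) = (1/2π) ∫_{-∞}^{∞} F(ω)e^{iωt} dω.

f(t) = \frac{5}{\left(t^{2} + 64\right)^{2}}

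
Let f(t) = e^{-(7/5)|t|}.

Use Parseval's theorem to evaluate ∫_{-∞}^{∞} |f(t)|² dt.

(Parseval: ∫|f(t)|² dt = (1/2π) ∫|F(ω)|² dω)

∫|f(t)|² dt = \frac{5}{7}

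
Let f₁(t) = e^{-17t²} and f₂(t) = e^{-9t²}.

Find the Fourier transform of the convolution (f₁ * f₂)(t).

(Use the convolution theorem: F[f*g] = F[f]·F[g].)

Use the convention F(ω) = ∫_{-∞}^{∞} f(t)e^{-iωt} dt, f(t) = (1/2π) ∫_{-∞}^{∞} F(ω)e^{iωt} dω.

F[f₁*f₂](ω) = \frac{\sqrt{17} \pi e^{- \frac{13 \omega^{2}}{306}}}{51}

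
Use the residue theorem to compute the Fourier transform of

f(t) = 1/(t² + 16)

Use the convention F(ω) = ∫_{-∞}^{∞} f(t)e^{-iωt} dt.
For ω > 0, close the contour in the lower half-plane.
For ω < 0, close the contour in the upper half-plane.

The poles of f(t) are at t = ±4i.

Let g(z) = f(z)e^{-iωz}; for large |z| the factor e^{-iωz} decays in the lower half-plane when ω > 0 and in the upper half-plane when ω < 0.

Case ω > 0 (lower half-plane, clockwise contour ⇒ F(ω) = -2πi·ΣRes):
  Res_{z = - 4 i} g(z) = \frac{i e^{- 4 \omega}}{8}
  F(ω) = -2πi·ΣRes = \frac{\pi e^{- 4 \omega}}{4}

Case ω < 0 (upper half-plane, counterclockwise contour ⇒ F(ω) = +2πi·ΣRes):
  Res_{z = 4 i} g(z) = - \frac{i e^{4 \omega}}{8}
  F(ω) = 2πi·ΣRes = \frac{\pi e^{4 \omega}}{4}

Both cases combine into a single formula in |ω|:

F(ω) = \frac{\pi e^{- 4 \left|{\omega}\right|}}{4}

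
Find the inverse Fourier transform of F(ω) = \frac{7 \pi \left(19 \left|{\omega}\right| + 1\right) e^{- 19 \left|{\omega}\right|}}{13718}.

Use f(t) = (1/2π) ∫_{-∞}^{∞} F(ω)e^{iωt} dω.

f(t) = \frac{7}{\left(t^{2} + 361\right)^{2}}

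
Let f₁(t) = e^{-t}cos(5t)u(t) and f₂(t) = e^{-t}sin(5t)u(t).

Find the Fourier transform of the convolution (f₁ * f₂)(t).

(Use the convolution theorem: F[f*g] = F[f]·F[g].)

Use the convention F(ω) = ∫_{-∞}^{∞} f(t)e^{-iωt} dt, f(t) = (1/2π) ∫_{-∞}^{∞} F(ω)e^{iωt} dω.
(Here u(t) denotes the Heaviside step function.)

F[f₁*f₂](ω) = \frac{5 \left(i \omega + 1\right)}{\left(\left(i \omega + 1\right)^{2} + 25\right)^{2}}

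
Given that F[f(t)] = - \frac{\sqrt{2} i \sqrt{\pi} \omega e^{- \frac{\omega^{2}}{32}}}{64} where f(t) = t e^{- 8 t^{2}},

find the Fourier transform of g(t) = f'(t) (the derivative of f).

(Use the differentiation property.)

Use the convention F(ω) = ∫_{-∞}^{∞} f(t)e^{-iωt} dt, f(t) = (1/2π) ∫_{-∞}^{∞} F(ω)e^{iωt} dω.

F[g](ω) = \frac{\sqrt{2} \sqrt{\pi} \omega^{2} e^{- \frac{\omega^{2}}{32}}}{64}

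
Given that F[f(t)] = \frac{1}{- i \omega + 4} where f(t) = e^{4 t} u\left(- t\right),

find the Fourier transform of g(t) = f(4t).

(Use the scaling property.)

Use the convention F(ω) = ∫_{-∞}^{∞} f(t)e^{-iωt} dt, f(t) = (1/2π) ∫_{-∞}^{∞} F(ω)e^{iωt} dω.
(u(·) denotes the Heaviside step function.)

F[g](ω) = \frac{i}{\omega + 16 i}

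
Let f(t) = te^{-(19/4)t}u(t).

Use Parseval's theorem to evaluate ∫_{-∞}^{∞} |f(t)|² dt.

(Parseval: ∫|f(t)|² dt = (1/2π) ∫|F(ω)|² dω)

∫|f(t)|² dt = \frac{16}{6859}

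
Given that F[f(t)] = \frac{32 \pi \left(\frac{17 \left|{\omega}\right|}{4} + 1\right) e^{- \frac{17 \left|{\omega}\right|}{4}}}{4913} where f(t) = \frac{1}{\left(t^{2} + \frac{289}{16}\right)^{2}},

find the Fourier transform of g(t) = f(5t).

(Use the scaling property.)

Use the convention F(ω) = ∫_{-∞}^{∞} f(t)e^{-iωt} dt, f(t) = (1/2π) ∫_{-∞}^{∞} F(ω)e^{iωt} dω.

F[g](ω) = \frac{8 \pi \left(17 \left|{\omega}\right| + 20\right) e^{- \frac{17 \left|{\omega}\right|}{20}}}{122825}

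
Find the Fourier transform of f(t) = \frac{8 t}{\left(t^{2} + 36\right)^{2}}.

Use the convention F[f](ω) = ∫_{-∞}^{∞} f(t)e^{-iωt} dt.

F(ω) = - \frac{2 i \pi \omega e^{- 6 \left|{\omega}\right|}}{3}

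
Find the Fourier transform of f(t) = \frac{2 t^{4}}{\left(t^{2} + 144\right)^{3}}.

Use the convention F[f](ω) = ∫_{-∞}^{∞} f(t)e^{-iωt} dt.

F(ω) = \frac{\pi \left(48 \omega^{2} - 20 \left|{\omega}\right| + 1\right) e^{- 12 \left|{\omega}\right|}}{16}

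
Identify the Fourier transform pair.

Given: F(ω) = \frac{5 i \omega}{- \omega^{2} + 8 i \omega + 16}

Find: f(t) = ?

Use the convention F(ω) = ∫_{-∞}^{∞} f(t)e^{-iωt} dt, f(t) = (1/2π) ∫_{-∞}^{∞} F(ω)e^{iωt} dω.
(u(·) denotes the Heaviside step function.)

f(t) = 5 \left(1 - 4 t\right) e^{- 4 t} u\left(t\right)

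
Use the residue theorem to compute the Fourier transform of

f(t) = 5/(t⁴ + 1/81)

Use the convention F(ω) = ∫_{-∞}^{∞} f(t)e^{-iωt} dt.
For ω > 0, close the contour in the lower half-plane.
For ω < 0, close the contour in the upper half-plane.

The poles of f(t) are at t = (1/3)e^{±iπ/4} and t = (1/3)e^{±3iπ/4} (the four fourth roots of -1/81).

Let g(z) = f(z)e^{-iωz}; for large |z| the factor e^{-iωz} decays in the lower half-plane when ω > 0 and in the upper half-plane when ω < 0.

Case ω > 0 (lower half-plane, clockwise contour ⇒ F(ω) = -2πi·ΣRes):
  Res_{z = - \frac{\sqrt{2}}{6} - \frac{\sqrt{2} i}{6}} g(z) = \frac{135 \sqrt{2} i \left(1 - i\right) e^{\frac{\sqrt{2} \omega \left(-1 + i\right)}{6}}}{8}
  Res_{z = \frac{\sqrt{2}}{6} - \frac{\sqrt{2} i}{6}} g(z) = \frac{135 \sqrt{2} i \left(1 + i\right) e^{- \frac{\sqrt{2} \omega \left(1 + i\right)}{6}}}{8}
  F(ω) = -2πi·ΣRes = \frac{135 \sqrt{2} \pi \left(1 - i\right) \left(e^{\frac{\sqrt{2} i \omega}{3}} + i\right) e^{- \frac{\sqrt{2} \omega \left(1 + i\right)}{6}}}{4} = 135 \pi e^{- \frac{\sqrt{2} \omega}{6}} \sin{\left(\frac{\sqrt{2} \omega}{6} + \frac{\pi}{4} \right)}

Case ω < 0 (upper half-plane, counterclockwise contour ⇒ F(ω) = +2πi·ΣRes):
  Res_{z = \frac{\sqrt{2}}{6} + \frac{\sqrt{2} i}{6}} g(z) = \frac{135 \sqrt{2} i \left(-1 + i\right) e^{\frac{\sqrt{2} \omega \left(1 - i\right)}{6}}}{8}
  Res_{z = - \frac{\sqrt{2}}{6} + \frac{\sqrt{2} i}{6}} g(z) = \frac{135 \sqrt{2} \left(1 - i\right) e^{\frac{\sqrt{2} \omega \left(1 + i\right)}{6}}}{8}
  F(ω) = 2πi·ΣRes = - \frac{135 \sqrt{2} i \pi \left(i \left(1 - i\right) e^{\frac{\sqrt{2} \omega \left(1 - i\right)}{6}} - \left(1 - i\right) e^{\frac{\sqrt{2} \omega \left(1 + i\right)}{6}}\right)}{4} = 135 \pi e^{\frac{\sqrt{2} \omega}{6}} \cos{\left(\frac{\sqrt{2} \omega}{6} + \frac{\pi}{4} \right)}

Both cases combine into a single formula in |ω|:

F(ω) = 135 \pi e^{- \frac{\sqrt{2} \left|{\omega}\right|}{6}} \sin{\left(\frac{\sqrt{2} \left|{\omega}\right|}{6} + \frac{\pi}{4} \right)}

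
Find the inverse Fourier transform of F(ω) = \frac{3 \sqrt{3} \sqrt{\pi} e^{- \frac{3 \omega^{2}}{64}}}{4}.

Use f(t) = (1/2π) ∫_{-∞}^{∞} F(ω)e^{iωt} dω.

f(t) = 3 e^{- \frac{16 t^{2}}{3}}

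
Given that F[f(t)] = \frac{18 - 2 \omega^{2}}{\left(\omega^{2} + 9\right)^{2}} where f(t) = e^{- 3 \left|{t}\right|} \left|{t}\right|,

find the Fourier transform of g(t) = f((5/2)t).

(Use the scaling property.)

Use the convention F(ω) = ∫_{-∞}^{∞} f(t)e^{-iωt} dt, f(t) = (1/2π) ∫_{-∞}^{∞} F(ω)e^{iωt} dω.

F[g](ω) = \frac{20 \left(225 - 4 \omega^{2}\right)}{\left(4 \omega^{2} + 225\right)^{2}}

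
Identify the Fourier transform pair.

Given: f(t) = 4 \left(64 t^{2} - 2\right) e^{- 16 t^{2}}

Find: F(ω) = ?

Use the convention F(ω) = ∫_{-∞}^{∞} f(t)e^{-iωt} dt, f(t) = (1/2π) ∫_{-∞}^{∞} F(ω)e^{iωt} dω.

F(ω) = - \frac{\sqrt{\pi} \omega^{2} e^{- \frac{\omega^{2}}{64}}}{16}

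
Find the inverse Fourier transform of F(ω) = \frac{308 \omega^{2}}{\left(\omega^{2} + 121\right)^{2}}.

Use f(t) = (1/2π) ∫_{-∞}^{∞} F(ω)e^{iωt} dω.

f(t) = 7 \left(1 - 11 \left|{t}\right|\right) e^{- 11 \left|{t}\right|}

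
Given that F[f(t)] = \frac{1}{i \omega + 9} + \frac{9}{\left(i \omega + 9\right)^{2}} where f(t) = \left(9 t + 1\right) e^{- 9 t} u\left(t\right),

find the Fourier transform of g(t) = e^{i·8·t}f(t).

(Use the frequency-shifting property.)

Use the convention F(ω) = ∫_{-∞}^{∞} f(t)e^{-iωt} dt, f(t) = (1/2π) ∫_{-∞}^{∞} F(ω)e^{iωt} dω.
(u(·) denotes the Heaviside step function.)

F[g](ω) = \frac{9 i \left(\omega - 8\right) + \left(i \left(\omega - 8\right) + 9\right)^{2} + 81}{\left(i \left(\omega - 8\right) + 9\right)^{3}}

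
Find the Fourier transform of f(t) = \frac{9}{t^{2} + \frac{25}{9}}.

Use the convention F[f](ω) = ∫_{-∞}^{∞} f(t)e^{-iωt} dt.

F(ω) = \frac{27 \pi e^{- \frac{5 \left|{\omega}\right|}{3}}}{5}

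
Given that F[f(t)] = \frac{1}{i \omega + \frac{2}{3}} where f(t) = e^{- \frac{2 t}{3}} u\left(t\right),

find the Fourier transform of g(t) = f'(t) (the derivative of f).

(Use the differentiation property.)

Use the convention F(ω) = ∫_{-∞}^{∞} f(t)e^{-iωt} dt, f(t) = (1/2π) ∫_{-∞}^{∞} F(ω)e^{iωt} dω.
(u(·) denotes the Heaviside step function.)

F[g](ω) = \frac{3 \omega}{3 \omega - 2 i}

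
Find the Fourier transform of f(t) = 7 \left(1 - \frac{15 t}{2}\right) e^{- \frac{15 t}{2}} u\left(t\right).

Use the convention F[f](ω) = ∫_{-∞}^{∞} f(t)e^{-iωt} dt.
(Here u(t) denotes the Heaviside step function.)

F(ω) = \frac{28 i \omega}{- 4 \omega^{2} + 60 i \omega + 225}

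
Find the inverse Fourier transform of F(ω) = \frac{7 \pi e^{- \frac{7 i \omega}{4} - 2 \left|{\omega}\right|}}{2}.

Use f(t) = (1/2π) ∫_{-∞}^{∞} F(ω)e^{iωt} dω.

f(t) = \frac{7}{\left(t - \frac{7}{4}\right)^{2} + 4}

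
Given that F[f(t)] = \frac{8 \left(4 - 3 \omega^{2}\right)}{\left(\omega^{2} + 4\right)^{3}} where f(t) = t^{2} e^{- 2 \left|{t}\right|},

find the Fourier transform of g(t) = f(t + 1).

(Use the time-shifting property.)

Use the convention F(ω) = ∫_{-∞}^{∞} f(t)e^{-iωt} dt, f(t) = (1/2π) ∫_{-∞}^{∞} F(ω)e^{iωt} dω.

F[g](ω) = \frac{\left(32 - 24 \omega^{2}\right) e^{i \omega}}{\left(\omega^{2} + 4\right)^{3}}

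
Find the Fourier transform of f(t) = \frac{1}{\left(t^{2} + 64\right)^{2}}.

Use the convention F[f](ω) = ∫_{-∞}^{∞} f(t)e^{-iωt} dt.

F(ω) = \frac{\pi \left(8 \left|{\omega}\right| + 1\right) e^{- 8 \left|{\omega}\right|}}{1024}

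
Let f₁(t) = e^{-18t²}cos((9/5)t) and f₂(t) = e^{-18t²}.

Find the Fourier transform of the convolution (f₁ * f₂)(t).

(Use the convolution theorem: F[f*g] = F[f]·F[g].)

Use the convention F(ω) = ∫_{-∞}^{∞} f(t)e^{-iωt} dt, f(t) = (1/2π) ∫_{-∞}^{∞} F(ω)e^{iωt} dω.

F[f₁*f₂](ω) = \frac{\pi \left(e^{\frac{\omega}{10}} + 1\right) e^{- \frac{\omega^{2}}{36} - \frac{\omega}{20} - \frac{9}{200}}}{36}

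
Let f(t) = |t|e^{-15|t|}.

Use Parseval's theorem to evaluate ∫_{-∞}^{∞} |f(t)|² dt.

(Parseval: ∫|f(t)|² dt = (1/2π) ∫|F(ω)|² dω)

∫|f(t)|² dt = \frac{1}{6750}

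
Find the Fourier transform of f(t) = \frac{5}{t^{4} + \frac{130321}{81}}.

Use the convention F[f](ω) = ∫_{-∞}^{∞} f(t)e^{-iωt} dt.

F(ω) = \frac{135 \pi e^{- \frac{19 \sqrt{2} \left|{\omega}\right|}{6}} \sin{\left(\frac{19 \sqrt{2} \left|{\omega}\right|}{6} + \frac{\pi}{4} \right)}}{6859}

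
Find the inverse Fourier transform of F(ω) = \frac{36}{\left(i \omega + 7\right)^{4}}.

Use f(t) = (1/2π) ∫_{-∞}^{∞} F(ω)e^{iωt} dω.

f(t) = 6 t^{3} e^{- 7 t} u\left(t\right)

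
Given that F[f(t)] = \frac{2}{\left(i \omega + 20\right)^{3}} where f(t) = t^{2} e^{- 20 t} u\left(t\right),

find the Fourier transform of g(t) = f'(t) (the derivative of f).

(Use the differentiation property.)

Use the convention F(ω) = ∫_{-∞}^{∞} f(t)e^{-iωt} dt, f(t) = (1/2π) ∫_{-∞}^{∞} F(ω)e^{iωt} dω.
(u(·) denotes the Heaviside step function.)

F[g](ω) = \frac{2 i \omega}{\left(i \omega + 20\right)^{3}}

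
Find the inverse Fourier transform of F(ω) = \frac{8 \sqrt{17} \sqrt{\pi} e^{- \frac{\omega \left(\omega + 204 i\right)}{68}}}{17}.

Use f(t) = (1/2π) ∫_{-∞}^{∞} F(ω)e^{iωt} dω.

f(t) = 8 e^{- 17 \left(t - 3\right)^{2}}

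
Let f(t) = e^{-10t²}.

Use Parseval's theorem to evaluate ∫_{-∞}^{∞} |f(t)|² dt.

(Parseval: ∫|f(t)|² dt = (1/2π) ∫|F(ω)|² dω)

∫|f(t)|² dt = \frac{\sqrt{5} \sqrt{\pi}}{10}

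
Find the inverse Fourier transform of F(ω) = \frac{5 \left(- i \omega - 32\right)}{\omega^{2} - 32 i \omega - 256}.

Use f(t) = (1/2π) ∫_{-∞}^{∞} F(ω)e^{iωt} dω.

f(t) = 5 \left(16 t + 1\right) e^{- 16 t} u\left(t\right)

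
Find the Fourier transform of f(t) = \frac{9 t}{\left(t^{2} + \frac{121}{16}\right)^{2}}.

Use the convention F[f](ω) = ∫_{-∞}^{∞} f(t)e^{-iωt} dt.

F(ω) = - \frac{18 i \pi \omega e^{- \frac{11 \left|{\omega}\right|}{4}}}{11}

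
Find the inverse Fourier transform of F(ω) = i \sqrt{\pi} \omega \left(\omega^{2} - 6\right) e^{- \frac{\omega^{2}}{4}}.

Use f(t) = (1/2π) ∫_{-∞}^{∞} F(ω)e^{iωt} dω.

f(t) = 8 t^{3} e^{- t^{2}}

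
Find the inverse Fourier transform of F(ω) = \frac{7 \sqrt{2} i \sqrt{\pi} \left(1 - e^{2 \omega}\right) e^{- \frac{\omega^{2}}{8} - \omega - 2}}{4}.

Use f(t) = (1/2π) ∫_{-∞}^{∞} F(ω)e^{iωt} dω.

f(t) = 7 e^{- 2 t^{2}} \sin{\left(4 t \right)}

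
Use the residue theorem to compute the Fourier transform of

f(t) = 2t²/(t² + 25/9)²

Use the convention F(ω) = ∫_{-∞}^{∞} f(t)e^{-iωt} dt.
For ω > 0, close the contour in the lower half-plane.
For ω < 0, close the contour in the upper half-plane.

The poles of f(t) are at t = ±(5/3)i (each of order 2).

Let g(z) = f(z)e^{-iωz}; for large |z| the factor e^{-iωz} decays in the lower half-plane when ω > 0 and in the upper half-plane when ω < 0.

Case ω > 0 (lower half-plane, clockwise contour ⇒ F(ω) = -2πi·ΣRes):
  Res_{z = - \frac{5 i}{3}} g(z) = \frac{i \left(3 - 5 \omega\right) e^{- \frac{5 \omega}{3}}}{10} (pole of order 2)
  F(ω) = -2πi·ΣRes = \frac{\pi \left(3 - 5 \omega\right) e^{- \frac{5 \omega}{3}}}{5}

Case ω < 0 (upper half-plane, counterclockwise contour ⇒ F(ω) = +2πi·ΣRes):
  Res_{z = \frac{5 i}{3}} g(z) = \frac{i \left(- 5 \omega - 3\right) e^{\frac{5 \omega}{3}}}{10} (pole of order 2)
  F(ω) = 2πi·ΣRes = \frac{\pi \left(5 \omega + 3\right) e^{\frac{5 \omega}{3}}}{5}

Both cases combine into a single formula in |ω|:

F(ω) = \frac{\pi \left(3 - 5 \left|{\omega}\right|\right) e^{- \frac{5 \left|{\omega}\right|}{3}}}{5}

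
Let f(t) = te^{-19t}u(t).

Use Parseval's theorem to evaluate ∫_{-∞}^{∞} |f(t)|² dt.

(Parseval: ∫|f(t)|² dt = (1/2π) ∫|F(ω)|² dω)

∫|f(t)|² dt = \frac{1}{27436}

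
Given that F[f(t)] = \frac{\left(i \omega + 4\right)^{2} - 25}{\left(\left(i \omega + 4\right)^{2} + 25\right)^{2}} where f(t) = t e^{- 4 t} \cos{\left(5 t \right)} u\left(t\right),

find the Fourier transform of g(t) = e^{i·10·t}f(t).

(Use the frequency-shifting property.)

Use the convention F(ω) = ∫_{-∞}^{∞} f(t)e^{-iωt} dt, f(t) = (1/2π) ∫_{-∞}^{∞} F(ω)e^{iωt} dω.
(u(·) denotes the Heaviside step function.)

F[g](ω) = \frac{\left(i \left(\omega - 10\right) + 4\right)^{2} - 25}{\left(\left(i \left(\omega - 10\right) + 4\right)^{2} + 25\right)^{2}}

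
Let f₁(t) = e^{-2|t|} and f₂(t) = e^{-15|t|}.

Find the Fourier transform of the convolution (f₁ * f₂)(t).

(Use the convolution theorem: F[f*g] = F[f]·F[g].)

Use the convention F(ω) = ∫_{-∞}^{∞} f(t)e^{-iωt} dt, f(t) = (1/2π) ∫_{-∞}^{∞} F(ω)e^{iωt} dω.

F[f₁*f₂](ω) = \frac{120}{\left(\omega^{2} + 4\right) \left(\omega^{2} + 225\right)}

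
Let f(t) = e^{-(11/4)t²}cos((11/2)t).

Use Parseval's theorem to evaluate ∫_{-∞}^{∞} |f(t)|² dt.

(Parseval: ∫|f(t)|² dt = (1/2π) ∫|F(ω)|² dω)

∫|f(t)|² dt = \frac{\sqrt{22} \sqrt{\pi} \left(1 + e^{\frac{11}{2}}\right)}{22 e^{\frac{11}{2}}}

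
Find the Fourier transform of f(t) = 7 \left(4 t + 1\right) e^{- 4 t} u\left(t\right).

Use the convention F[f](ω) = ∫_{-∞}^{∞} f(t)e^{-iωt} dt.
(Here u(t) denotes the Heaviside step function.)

F(ω) = \frac{7 \left(- i \omega - 8\right)}{\omega^{2} - 8 i \omega - 16}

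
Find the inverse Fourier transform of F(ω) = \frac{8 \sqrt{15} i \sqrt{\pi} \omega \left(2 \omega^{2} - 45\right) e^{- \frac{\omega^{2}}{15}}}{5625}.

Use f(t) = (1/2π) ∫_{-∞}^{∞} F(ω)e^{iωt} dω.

f(t) = 9 t^{3} e^{- \frac{15 t^{2}}{4}}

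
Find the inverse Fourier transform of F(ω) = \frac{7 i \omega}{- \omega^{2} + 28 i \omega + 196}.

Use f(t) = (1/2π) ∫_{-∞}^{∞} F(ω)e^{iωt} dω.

f(t) = 7 \left(1 - 14 t\right) e^{- 14 t} u\left(t\right)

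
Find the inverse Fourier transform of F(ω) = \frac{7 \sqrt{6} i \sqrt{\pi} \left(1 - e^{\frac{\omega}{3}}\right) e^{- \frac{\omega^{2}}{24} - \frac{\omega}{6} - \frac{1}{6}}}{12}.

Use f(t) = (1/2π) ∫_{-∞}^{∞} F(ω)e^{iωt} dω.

f(t) = 7 e^{- 6 t^{2}} \sin{\left(2 t \right)}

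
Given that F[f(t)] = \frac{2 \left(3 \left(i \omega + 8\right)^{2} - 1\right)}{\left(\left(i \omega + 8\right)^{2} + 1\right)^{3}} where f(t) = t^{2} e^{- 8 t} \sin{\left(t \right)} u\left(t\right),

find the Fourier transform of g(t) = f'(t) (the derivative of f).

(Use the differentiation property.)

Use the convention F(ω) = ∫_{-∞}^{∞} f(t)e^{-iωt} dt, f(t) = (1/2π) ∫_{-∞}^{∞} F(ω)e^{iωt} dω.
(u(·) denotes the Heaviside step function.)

F[g](ω) = \frac{2 i \omega \left(3 \left(i \omega + 8\right)^{2} - 1\right)}{\left(\left(i \omega + 8\right)^{2} + 1\right)^{3}}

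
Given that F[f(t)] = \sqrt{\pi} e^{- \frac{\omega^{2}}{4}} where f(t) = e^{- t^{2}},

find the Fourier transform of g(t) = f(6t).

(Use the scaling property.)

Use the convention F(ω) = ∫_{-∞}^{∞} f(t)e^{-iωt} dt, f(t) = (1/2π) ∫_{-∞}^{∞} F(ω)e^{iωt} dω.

F[g](ω) = \frac{\sqrt{\pi} e^{- \frac{\omega^{2}}{144}}}{6}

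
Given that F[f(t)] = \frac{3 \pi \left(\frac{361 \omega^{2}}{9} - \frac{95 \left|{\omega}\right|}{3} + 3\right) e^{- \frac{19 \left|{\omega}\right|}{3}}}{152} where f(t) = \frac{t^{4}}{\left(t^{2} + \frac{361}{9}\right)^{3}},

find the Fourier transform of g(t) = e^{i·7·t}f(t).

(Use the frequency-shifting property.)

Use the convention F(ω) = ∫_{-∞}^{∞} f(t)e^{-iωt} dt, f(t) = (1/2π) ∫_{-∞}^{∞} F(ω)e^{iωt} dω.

F[g](ω) = \frac{\pi \left(361 \left(\omega - 7\right)^{2} - 285 \left|{\omega - 7}\right| + 27\right) e^{- \frac{19 \left|{\omega - 7}\right|}{3}}}{456}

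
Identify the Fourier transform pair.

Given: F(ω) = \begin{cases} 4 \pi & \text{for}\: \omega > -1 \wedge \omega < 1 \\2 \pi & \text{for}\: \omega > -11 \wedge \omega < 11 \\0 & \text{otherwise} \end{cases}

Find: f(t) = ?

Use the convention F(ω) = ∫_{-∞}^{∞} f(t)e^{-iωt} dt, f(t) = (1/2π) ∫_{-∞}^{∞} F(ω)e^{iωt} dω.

f(t) = \frac{4 \sin{\left(6 t \right)} \cos{\left(5 t \right)}}{t}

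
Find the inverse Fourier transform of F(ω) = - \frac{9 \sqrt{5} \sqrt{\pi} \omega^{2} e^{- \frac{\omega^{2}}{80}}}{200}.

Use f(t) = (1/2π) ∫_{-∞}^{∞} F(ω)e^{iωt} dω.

f(t) = 9 \left(80 t^{2} - 2\right) e^{- 20 t^{2}}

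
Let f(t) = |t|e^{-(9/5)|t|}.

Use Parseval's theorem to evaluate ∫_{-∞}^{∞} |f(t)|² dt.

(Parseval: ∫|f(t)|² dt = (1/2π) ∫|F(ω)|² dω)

∫|f(t)|² dt = \frac{125}{1458}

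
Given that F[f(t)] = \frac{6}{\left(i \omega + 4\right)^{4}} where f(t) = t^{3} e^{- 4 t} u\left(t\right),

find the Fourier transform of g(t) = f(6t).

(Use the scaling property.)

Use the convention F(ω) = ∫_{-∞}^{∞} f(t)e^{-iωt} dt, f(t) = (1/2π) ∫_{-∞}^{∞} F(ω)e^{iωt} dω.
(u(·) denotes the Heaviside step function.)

F[g](ω) = \frac{1296}{\left(i \omega + 24\right)^{4}}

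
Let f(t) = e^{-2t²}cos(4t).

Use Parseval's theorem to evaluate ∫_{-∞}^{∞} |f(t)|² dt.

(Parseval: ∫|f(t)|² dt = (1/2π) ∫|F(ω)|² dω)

∫|f(t)|² dt = \frac{\sqrt{\pi} \left(1 + e^{4}\right)}{4 e^{4}}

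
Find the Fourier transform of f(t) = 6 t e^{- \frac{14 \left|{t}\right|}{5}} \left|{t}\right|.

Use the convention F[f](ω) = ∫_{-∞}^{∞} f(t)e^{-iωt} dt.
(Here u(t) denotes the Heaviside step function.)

F(ω) = \frac{15000 i \omega \left(25 \omega^{2} - 588\right)}{\left(25 \omega^{2} + 196\right)^{3}}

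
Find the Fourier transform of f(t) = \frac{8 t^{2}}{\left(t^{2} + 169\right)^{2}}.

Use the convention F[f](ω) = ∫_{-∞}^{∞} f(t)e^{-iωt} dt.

F(ω) = \frac{4 \pi \left(1 - 13 \left|{\omega}\right|\right) e^{- 13 \left|{\omega}\right|}}{13}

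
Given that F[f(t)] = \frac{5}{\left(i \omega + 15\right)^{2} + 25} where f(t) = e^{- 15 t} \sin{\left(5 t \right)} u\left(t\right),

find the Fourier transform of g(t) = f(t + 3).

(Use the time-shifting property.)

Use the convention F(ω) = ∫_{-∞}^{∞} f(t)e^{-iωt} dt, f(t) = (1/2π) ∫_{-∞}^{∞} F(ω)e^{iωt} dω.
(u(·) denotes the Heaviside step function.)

F[g](ω) = \frac{5 e^{3 i \omega}}{\left(i \omega + 15\right)^{2} + 25}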